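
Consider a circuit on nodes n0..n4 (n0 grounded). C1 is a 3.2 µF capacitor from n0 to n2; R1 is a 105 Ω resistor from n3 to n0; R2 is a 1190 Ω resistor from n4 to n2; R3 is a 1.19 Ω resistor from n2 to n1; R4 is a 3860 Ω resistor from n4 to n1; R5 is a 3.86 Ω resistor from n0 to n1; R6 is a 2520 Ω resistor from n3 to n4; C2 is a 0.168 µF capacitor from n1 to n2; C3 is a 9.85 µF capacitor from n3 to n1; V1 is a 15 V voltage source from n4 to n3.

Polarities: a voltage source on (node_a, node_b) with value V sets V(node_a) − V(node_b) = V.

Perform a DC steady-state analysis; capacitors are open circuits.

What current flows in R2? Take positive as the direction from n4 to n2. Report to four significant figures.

0.01125 A

Apply KCL at each of the 4 non-ground nodes and solve the resulting linear system.
Node n1: branches {R3, R4, R5, C2, C3} → V_1 = 0.05681
Node n2: branches {C1, R2, R3, C2} → V_2 = 0.07020
Node n3: branches {R1, R6, C3, V1} → V_3 = -1.545
Node n4: branches {R2, R4, R6, V1} → V_4 = 13.45
Source currents: i(V1)=-0.02067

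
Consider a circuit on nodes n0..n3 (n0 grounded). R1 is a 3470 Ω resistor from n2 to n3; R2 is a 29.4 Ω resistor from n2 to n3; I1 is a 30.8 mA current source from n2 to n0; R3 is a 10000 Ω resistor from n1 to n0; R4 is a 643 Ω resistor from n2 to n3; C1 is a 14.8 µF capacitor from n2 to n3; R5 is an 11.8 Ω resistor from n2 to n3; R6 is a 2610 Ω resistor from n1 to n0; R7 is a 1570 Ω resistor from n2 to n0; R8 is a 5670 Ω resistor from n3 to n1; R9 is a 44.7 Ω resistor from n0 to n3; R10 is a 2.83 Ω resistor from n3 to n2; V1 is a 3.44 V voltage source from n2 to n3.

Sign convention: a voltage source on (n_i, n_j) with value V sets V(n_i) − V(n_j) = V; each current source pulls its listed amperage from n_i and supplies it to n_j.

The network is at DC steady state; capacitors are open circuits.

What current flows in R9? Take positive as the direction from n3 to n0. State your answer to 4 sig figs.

-0.03190 A

Element admittances at DC:
  Y(R1) = 0.0002882 S between n2,n3
  Y(R2) = 0.03401 S between n2,n3
  I1: injects 0.0308 A into n0 (from n2)
  Y(R3) = 0.0001000 S between n1,n0
  Y(R4) = 0.001555 S between n2,n3
  Y(C1) = 0.000 S between n2,n3
  Y(R5) = 0.08475 S between n2,n3
  Y(R6) = 0.0003831 S between n1,n0
  Y(R7) = 0.0006369 S between n2,n0
  Y(R8) = 0.0001764 S between n3,n1
  Y(R9) = 0.02237 S between n0,n3
  Y(R10) = 0.3534 S between n3,n2
  V1: constraint V(n2)−V(n3) = 3.44
Assemble and solve the 4×4 MNA system:
  V(n1)=-0.3813  V(n2)=2.014  V(n3)=-1.426
  i(V1)=-1.663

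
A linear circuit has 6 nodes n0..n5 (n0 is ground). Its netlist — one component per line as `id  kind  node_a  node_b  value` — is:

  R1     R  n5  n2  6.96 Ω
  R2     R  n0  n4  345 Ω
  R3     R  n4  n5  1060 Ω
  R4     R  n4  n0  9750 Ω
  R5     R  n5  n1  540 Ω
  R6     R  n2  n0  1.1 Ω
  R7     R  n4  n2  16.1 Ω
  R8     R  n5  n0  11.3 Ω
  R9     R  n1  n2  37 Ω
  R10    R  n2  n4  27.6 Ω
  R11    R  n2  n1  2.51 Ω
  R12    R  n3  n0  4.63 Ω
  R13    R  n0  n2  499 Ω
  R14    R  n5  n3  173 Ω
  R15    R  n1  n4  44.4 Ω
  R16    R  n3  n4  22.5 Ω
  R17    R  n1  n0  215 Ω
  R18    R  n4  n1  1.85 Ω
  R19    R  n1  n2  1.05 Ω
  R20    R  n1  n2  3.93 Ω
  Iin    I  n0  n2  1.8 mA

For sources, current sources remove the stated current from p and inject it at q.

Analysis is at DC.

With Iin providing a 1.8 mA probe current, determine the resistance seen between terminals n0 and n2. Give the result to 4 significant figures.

MNA unknowns: 5 node voltages V₁..V_5
R1: Y=0.1437 on G[5,2]
R2: Y=0.002899 on G[0,4]
R3: Y=0.0009434 on G[4,5]
R4: Y=0.0001026 on G[4,0]
R5: Y=0.001852 on G[5,1]
R6: Y=0.9091 on G[2,0]
R7: Y=0.06211 on G[4,2]
R8: Y=0.08850 on G[5,0]
R9: Y=0.02703 on G[1,2]
R10: Y=0.03623 on G[2,4]
R11: Y=0.3984 on G[2,1]
R12: Y=0.2160 on G[3,0]
R13: Y=0.002004 on G[0,2]
R14: Y=0.005780 on G[5,3]
R15: Y=0.02252 on G[1,4]
R16: Y=0.04444 on G[3,4]
R17: Y=0.004651 on G[1,0]
R18: Y=0.5405 on G[4,1]
R19: Y=0.9524 on G[1,2]
R20: Y=0.2545 on G[1,2]
Iin: z[0]−=0.0018, z[2]+=0.0018
solve → V1=0.001746, V2=0.001784, V3=0.0002996, V4=0.001653, V5=0.001092

R_eq = 0.9912 Ω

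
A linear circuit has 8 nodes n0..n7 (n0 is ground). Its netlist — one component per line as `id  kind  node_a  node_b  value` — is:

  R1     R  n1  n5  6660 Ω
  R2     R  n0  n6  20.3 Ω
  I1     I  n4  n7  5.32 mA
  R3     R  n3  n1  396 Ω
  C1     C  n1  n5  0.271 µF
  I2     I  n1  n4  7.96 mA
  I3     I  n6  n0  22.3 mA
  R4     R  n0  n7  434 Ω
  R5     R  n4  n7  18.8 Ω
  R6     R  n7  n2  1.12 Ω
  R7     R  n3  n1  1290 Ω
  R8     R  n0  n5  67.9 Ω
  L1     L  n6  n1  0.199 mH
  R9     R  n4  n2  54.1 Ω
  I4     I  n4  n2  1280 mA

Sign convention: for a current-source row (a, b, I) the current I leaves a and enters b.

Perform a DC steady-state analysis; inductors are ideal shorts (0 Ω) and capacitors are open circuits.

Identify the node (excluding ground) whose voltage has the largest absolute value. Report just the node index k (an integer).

4

MNA unknowns: 7 node voltages V₁..V_7 plus 1 source current (L1)
R1: Y=0.0001502 on G[1,5]
R2: Y=0.04926 on G[0,6]
I1: z[4]−=0.00532, z[7]+=0.00532
R3: Y=0.002525 on G[3,1]
C1: Y=0.000 on G[1,5]
I2: z[1]−=0.00796, z[4]+=0.00796
I3: z[6]−=0.0223, z[0]+=0.0223
R4: Y=0.002304 on G[0,7]
R5: Y=0.05319 on G[4,7]
R6: Y=0.8929 on G[7,2]
R7: Y=0.0007752 on G[3,1]
R8: Y=0.01473 on G[0,5]
L1: row V6−V1=0, i_L1 at 6,1
R9: Y=0.01848 on G[4,2]
I4: z[4]−=1.28, z[2]+=1.28
solve → V1=-0.6124, V2=4.503, V3=-0.6124, V4=-14.10, V5=-0.006181, V6=-0.6124, V7=3.455
aux → i_L1=0.007869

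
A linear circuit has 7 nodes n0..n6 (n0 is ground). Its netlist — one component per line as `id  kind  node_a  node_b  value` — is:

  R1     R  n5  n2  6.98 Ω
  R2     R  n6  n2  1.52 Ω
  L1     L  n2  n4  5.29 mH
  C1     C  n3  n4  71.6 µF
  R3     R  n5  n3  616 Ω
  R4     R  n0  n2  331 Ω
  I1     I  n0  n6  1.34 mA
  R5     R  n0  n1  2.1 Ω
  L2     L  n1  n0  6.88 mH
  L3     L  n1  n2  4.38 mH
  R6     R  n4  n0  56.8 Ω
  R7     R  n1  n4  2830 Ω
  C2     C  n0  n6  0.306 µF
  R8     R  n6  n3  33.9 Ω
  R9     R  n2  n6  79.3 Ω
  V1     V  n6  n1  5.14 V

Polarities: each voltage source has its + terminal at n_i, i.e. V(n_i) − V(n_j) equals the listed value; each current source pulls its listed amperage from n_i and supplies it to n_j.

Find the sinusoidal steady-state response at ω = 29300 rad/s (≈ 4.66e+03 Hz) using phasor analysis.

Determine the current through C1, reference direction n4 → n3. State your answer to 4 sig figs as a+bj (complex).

MNA unknowns: 6 node voltages V₁..V_6 plus 1 source current (V1)
R1: Y=0.1433+0.000j on G[5,2]
R2: Y=0.6579+0.000j on G[6,2]
L1: Y=0.000-0.006452j on G[2,4]
C1: Y=0.000+2.098j on G[3,4]
R3: Y=0.001623+0.000j on G[5,3]
R4: Y=0.003021+0.000j on G[0,2]
I1: z[0]−=0.00134, z[6]+=0.00134
R5: Y=0.4762+0.000j on G[0,1]
L2: Y=0.000-0.004961j on G[1,0]
L3: Y=0.000-0.007792j on G[1,2]
R6: Y=0.01761+0.000j on G[4,0]
R7: Y=0.0003534+0.000j on G[1,4]
C2: Y=0.000+0.008966j on G[0,6]
R8: Y=0.02950+0.000j on G[6,3]
R9: Y=0.01261+0.000j on G[2,6]
V1: row V6−V1=5.14, i_V1 at 6,1
solve → V1=-0.1475-0.08557j, V2=4.963-0.009810j, V3=3.198-0.2946j, V4=3.195-0.2680j, V5=4.943-0.01300j, V6=4.992-0.08557j
aux → i_V1=-0.07244-0.0001314j

-0.05576-0.006622j A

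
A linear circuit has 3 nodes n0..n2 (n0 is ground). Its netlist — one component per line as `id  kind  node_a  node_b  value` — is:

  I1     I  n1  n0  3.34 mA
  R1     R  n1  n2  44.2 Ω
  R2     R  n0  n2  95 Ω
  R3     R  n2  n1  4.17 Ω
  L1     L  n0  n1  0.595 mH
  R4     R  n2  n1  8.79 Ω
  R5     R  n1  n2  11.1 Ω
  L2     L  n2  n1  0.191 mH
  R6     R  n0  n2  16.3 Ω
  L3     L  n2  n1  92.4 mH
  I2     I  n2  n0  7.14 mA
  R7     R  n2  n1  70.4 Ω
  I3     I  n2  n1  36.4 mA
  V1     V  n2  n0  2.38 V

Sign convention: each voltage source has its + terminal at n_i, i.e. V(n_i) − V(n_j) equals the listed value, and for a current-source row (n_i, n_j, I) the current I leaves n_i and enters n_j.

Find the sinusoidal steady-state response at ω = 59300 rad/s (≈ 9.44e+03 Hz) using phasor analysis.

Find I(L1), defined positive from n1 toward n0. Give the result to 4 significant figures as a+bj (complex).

MNA unknowns: 2 node voltages V₁..V_2 plus 1 source current (V1)
I1: z[1]−=0.00334, z[0]+=0.00334
R1: Y=0.02262+0.000j on G[1,2]
R2: Y=0.01053+0.000j on G[0,2]
R3: Y=0.2398+0.000j on G[2,1]
L1: Y=0.000-0.02834j on G[0,1]
R4: Y=0.1138+0.000j on G[2,1]
R5: Y=0.09009+0.000j on G[1,2]
L2: Y=0.000-0.08829j on G[2,1]
R6: Y=0.06135+0.000j on G[0,2]
L3: Y=0.000-0.0001825j on G[2,1]
I2: z[2]−=0.00714, z[0]+=0.00714
R7: Y=0.01420+0.000j on G[2,1]
I3: z[2]−=0.0364, z[1]+=0.0364
V1: row V2−V0=2.38, i_V1 at 2,0
solve → V1=2.413+0.1483j, V2=2.380+0.000j
aux → i_V1=-0.1857+0.06838j

0.004204-0.06838j A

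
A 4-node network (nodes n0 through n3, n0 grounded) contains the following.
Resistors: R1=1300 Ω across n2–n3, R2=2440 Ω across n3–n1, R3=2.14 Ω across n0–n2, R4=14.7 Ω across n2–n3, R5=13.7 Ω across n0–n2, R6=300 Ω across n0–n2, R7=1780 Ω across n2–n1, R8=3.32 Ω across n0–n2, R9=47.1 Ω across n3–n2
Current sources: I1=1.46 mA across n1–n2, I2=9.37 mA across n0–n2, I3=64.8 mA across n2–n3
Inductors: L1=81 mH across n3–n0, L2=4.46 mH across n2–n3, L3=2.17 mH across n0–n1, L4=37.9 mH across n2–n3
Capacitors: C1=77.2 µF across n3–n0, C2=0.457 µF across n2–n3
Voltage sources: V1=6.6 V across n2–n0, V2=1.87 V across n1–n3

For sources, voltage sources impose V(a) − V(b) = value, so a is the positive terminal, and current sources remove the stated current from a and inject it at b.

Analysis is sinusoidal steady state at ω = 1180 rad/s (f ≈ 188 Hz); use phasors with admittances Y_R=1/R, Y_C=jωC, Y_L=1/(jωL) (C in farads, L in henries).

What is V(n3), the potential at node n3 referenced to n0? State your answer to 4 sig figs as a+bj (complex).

Apply KCL at each of the 3 non-ground nodes and solve the resulting linear system.
Node n1: branches {R2, I1, R7, L3, V2} → V_1 = 3.326+1.013j
Node n2: branches {R1, R3, I1, R4, I2, I3, R5, R6, C2, R7, R8, L2, R9, L4, V1} → V_2 = 6.600+0.000j
Node n3: branches {R1, R2, R4, L1, C1, I3, C2, L2, R9, L4, V2} → V_3 = 1.456+1.013j
Source currents: i(V1)=-5.880+1.181j, i(V2)=-0.3958+1.298j

1.456+1.013j V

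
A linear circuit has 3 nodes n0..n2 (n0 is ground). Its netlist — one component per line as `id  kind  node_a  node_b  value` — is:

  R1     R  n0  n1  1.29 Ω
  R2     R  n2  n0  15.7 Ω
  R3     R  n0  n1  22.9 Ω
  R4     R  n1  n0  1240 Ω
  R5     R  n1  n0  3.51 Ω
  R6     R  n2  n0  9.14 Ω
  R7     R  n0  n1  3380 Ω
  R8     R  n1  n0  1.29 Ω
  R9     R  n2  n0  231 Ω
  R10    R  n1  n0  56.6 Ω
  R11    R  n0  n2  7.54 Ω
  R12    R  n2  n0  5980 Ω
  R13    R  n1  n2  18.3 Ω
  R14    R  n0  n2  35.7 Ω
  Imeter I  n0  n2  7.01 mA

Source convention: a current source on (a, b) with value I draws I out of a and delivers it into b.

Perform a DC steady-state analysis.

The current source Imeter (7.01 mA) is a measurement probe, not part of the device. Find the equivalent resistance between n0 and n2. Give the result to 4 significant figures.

R_eq = 2.555 Ω

MNA unknowns: 2 node voltages V₁..V_2
R1: Y=0.7752 on G[0,1]
R2: Y=0.06369 on G[2,0]
R3: Y=0.04367 on G[0,1]
R4: Y=0.0008065 on G[1,0]
R5: Y=0.2849 on G[1,0]
R6: Y=0.1094 on G[2,0]
R7: Y=0.0002959 on G[0,1]
R8: Y=0.7752 on G[1,0]
R9: Y=0.004329 on G[2,0]
R10: Y=0.01767 on G[1,0]
R11: Y=0.1326 on G[0,2]
R12: Y=0.0001672 on G[2,0]
R13: Y=0.05464 on G[1,2]
R14: Y=0.02801 on G[0,2]
Imeter: z[0]−=0.00701, z[2]+=0.00701
solve → V1=0.0005013, V2=0.01791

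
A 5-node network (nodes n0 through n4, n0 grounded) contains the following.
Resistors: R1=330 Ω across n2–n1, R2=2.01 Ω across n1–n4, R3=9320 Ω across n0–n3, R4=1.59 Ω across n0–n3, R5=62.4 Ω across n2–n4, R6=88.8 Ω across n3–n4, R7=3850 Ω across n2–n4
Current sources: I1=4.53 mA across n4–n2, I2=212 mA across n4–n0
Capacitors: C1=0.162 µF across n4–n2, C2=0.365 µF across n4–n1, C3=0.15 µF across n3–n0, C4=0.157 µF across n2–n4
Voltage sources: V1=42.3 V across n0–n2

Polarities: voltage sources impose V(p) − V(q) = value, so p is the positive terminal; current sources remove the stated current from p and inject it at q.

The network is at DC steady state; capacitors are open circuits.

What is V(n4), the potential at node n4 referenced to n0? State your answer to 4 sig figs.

Apply KCL at each of the 4 non-ground nodes and solve the resulting linear system.
Node n1: branches {R1, R2, C2} → V_1 = -34.07
Node n2: branches {R1, I1, C1, R5, C4, R7, V1} → V_2 = -42.30
Node n3: branches {R3, R4, C3, R6} → V_3 = -0.5983
Node n4: branches {I1, R2, C1, C2, I2, R5, R6, C4, R7} → V_4 = -34.02
Source currents: i(V1)=-0.1643

-34.02 V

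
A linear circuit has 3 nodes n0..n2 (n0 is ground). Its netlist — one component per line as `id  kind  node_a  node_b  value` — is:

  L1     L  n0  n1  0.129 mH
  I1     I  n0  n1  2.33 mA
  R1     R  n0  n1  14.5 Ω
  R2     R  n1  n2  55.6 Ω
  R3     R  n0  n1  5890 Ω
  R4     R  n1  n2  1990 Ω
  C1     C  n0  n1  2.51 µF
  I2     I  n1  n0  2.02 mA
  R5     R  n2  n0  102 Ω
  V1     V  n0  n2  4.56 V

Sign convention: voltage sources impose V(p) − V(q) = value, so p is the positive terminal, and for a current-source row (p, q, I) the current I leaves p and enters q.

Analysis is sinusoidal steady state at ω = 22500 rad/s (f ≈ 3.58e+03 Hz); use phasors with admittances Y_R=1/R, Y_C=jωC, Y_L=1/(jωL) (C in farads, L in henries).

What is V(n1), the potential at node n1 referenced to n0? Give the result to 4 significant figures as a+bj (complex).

Apply KCL at each of the 2 non-ground nodes and solve the resulting linear system.
Node n1: branches {L1, I1, R1, R2, R3, R4, C1, I2} → V_1 = -0.08119-0.2669j
Node n2: branches {R2, R4, R5, V1} → V_2 = -4.560+0.000j
Source currents: i(V1)=-0.1275+0.004934j

-0.08119-0.2669j V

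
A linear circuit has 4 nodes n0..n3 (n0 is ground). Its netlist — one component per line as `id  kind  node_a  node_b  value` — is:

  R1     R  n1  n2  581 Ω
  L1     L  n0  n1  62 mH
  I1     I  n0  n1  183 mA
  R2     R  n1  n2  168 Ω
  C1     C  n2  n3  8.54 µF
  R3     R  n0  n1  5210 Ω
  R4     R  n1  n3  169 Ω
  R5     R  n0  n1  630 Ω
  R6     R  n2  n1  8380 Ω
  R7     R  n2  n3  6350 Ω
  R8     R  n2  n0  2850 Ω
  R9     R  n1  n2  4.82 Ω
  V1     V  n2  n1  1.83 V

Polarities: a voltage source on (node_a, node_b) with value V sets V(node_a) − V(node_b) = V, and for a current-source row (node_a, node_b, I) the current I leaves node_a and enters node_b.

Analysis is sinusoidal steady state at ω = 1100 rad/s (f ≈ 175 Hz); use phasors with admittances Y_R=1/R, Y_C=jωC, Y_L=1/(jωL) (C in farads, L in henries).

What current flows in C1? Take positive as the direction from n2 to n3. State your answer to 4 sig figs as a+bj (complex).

0.007636+0.004938j A

MNA unknowns: 3 node voltages V₁..V_3 plus 1 source current (V1)
R1: Y=0.001721+0.000j on G[1,2]
L1: Y=0.000-0.01466j on G[0,1]
I1: z[0]−=0.183, z[1]+=0.183
R2: Y=0.005952+0.000j on G[1,2]
C1: Y=0.000+0.009394j on G[2,3]
R3: Y=0.0001919+0.000j on G[0,1]
R4: Y=0.005917+0.000j on G[1,3]
R5: Y=0.001587+0.000j on G[0,1]
R6: Y=0.0001193+0.000j on G[2,1]
R7: Y=0.0001575+0.000j on G[2,3]
R8: Y=0.0003509+0.000j on G[2,0]
R9: Y=0.2075+0.000j on G[1,2]
V1: row V2−V1=1.83, i_V1 at 2,1
solve → V1=1.769+12.18j, V2=3.599+12.18j, V3=3.074+12.99j
aux → i_V1=-0.4029-0.009083j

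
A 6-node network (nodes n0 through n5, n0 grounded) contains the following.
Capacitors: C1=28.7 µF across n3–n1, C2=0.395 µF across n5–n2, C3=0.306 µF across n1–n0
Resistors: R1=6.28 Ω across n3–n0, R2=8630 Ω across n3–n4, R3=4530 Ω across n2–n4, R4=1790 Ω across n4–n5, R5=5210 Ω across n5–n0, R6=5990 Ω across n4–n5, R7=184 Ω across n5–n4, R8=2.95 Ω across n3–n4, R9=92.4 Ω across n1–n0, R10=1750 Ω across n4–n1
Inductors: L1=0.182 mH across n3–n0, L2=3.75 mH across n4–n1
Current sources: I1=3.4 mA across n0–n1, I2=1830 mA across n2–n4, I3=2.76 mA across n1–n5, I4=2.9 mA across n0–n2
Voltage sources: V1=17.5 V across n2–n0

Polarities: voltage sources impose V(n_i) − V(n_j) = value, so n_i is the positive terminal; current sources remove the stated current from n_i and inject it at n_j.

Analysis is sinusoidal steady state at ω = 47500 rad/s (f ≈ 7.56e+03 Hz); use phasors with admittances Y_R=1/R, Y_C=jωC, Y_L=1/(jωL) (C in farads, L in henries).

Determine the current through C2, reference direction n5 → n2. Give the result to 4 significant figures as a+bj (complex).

Apply KCL at each of the 5 non-ground nodes and solve the resulting linear system.
Node n1: branches {C1, I1, L2, C3, I3, R9, R10} → V_1 = 7.995+4.744j
Node n2: branches {R3, C2, I2, I4, V1} → V_2 = 17.50+0.000j
Node n3: branches {C1, R1, L1, R2, R8} → V_3 = 8.141+4.734j
Node n4: branches {R2, R3, R4, L2, I2, R6, R7, R8, R10} → V_4 = 13.62+4.768j
Node n5: branches {C2, R4, R5, R6, I3, R7} → V_5 = 18.51+1.647j
Source currents: i(V1)=-1.859+0.01996j

-0.03091+0.01891j A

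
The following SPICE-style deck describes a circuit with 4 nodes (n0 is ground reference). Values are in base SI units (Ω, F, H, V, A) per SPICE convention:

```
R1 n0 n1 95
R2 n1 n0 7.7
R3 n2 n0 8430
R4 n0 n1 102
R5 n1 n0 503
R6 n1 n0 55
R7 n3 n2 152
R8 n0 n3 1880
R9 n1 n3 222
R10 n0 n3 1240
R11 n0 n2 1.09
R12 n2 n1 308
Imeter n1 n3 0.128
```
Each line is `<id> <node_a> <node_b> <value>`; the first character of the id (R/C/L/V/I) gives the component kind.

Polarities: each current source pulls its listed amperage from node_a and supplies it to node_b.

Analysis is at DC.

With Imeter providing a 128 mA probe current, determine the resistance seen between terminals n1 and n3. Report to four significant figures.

Apply KCL at each of the 3 non-ground nodes and solve the resulting linear system.
Node n1: branches {R1, R2, R4, R5, R6, R9, R12, Imeter} → V_1 = -0.4600
Node n2: branches {R3, R7, R11, R12} → V_2 = 0.07057
Node n3: branches {R7, R8, R9, R10, Imeter} → V_3 = 10.18

R_eq = 83.09 Ω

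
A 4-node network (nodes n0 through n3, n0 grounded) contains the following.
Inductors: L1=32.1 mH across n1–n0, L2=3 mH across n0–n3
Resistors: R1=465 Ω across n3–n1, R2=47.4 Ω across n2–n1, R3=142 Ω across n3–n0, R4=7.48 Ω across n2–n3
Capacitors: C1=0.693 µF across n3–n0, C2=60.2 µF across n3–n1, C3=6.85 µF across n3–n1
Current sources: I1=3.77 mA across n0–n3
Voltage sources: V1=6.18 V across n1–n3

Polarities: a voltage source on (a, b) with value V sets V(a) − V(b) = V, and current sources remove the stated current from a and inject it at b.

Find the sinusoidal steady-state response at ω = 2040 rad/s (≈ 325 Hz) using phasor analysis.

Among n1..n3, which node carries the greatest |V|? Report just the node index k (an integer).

MNA unknowns: 3 node voltages V₁..V_3 plus 1 source current (V1)
L1: Y=0.000-0.01527j on G[1,0]
R1: Y=0.002151+0.000j on G[3,1]
R2: Y=0.02110+0.000j on G[2,1]
R3: Y=0.007042+0.000j on G[3,0]
C1: Y=0.000+0.001414j on G[3,0]
L2: Y=0.000-0.1634j on G[0,3]
C2: Y=0.000+0.1228j on G[3,1]
C3: Y=0.000+0.01397j on G[3,1]
I1: z[0]−=0.00377, z[3]+=0.00377
R4: Y=0.1337+0.000j on G[2,3]
V1: row V1−V3=6.18, i_V1 at 1,3
solve → V1=5.649+0.04235j, V2=0.3116+0.04235j, V3=-0.5307+0.04235j
aux → i_V1=-0.1265-0.7590j

1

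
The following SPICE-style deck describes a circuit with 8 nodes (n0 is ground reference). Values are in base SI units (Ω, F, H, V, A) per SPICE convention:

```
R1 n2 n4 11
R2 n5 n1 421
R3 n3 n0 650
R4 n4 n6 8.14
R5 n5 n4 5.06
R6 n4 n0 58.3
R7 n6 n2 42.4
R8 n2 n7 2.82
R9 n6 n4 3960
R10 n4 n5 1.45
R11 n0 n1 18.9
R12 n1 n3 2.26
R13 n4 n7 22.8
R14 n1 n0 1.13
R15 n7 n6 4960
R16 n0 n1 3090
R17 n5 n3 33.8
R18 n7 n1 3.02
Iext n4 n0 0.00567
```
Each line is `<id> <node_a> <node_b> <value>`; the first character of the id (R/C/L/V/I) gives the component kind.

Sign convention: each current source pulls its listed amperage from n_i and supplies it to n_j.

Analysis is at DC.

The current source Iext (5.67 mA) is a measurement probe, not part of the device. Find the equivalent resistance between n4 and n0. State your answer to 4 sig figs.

Element admittances at DC:
  Y(R1) = 0.09091 S between n2,n4
  Y(R2) = 0.002375 S between n5,n1
  Y(R3) = 0.001538 S between n3,n0
  Y(R4) = 0.1229 S between n4,n6
  Y(R5) = 0.1976 S between n5,n4
  Y(R6) = 0.01715 S between n4,n0
  Y(R7) = 0.02358 S between n6,n2
  Y(R8) = 0.3546 S between n2,n7
  Y(R9) = 0.0002525 S between n6,n4
  Y(R10) = 0.6897 S between n4,n5
  Y(R11) = 0.05291 S between n0,n1
  Y(R12) = 0.4425 S between n1,n3
  Y(R13) = 0.04386 S between n4,n7
  Y(R14) = 0.8850 S between n1,n0
  Y(R15) = 0.0002016 S between n7,n6
  Y(R16) = 0.0003236 S between n0,n1
  Y(R17) = 0.02959 S between n5,n3
  Y(R18) = 0.3311 S between n7,n1
  Iext: injects 0.00567 A into n0 (from n4)
Assemble and solve the 7×7 MNA system:
  V(n1)=-0.005201  V(n2)=-0.02333  V(n3)=-0.007613  V(n4)=-0.04541  V(n5)=-0.04409  V(n6)=-0.04182  V(n7)=-0.01643

R_eq = 8.008 Ω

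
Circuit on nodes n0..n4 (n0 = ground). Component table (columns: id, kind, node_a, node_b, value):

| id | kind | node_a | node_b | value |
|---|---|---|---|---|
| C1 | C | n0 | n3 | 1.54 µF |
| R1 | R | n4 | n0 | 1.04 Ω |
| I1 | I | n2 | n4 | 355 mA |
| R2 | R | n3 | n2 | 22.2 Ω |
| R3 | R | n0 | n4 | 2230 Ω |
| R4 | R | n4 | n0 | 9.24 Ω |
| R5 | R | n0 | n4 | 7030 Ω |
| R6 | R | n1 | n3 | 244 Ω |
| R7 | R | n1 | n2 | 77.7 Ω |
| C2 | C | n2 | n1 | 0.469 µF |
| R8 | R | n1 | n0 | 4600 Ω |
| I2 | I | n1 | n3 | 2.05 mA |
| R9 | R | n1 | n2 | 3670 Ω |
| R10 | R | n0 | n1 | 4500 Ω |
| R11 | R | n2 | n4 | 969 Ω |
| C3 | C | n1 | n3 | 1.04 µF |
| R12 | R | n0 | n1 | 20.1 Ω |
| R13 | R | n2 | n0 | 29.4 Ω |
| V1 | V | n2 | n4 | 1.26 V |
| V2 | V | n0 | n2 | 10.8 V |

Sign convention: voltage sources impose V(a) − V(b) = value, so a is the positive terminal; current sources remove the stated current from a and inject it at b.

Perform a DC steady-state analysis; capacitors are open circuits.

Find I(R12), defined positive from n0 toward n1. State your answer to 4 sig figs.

MNA unknowns: 4 node voltages V₁..V_4 plus 2 source currents (V1, V2)
C1: Y=0.000 on G[0,3]
R1: Y=0.9615 on G[4,0]
I1: z[2]−=0.355, z[4]+=0.355
R2: Y=0.04505 on G[3,2]
R3: Y=0.0004484 on G[0,4]
R4: Y=0.1082 on G[4,0]
R5: Y=0.0001422 on G[0,4]
R6: Y=0.004098 on G[1,3]
R7: Y=0.01287 on G[1,2]
C2: Y=0.000 on G[2,1]
R8: Y=0.0002174 on G[1,0]
I2: z[1]−=0.00205, z[3]+=0.00205
R9: Y=0.0002725 on G[1,2]
R10: Y=0.0002222 on G[0,1]
R11: Y=0.001032 on G[2,4]
C3: Y=0.000 on G[1,3]
R12: Y=0.04975 on G[0,1]
R13: Y=0.03401 on G[2,0]
V1: row V2−V4=1.26, i_V1 at 2,4
V2: row V0−V2=10.8, i_V2 at 0,2
solve → V1=-2.748, V2=-10.80, V3=-10.09, V4=-12.06
aux → i_V1=-13.26, i_V2=-13.41

0.1367 A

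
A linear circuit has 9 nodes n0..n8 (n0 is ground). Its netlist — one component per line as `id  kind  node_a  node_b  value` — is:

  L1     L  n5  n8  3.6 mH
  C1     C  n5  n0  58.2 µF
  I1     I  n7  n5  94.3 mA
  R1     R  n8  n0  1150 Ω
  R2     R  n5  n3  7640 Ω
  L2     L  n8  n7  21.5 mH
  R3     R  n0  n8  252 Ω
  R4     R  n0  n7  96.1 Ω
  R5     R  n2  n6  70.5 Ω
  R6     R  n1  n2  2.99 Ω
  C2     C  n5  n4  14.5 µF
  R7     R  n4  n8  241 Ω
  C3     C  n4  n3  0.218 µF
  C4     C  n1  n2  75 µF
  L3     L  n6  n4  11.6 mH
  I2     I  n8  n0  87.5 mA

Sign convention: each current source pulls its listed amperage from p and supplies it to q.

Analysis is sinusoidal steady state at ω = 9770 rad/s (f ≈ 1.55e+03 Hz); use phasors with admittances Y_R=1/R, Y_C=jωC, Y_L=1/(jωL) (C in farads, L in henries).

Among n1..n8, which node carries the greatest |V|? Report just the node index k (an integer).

7

Apply KCL at each of the 8 non-ground nodes and solve the resulting linear system.
Node n1: branches {R6, C4} → V_1 = 0.002894+0.03228j
Node n2: branches {R5, R6, C4} → V_2 = 0.002894+0.03228j
Node n3: branches {R2, C3} → V_3 = -0.0002260+0.02735j
Node n4: branches {C2, R7, C3, L3} → V_4 = 0.002894+0.03228j
Node n5: branches {L1, C1, I1, R2, C2} → V_5 = 0.07987-0.02341j
Node n6: branches {R5, L3} → V_6 = 0.002894+0.03228j
Node n7: branches {I1, L2, R4} → V_7 = -8.804-3.158j
Node n8: branches {L1, R1, L2, R3, R7, I2} → V_8 = -1.901-2.594j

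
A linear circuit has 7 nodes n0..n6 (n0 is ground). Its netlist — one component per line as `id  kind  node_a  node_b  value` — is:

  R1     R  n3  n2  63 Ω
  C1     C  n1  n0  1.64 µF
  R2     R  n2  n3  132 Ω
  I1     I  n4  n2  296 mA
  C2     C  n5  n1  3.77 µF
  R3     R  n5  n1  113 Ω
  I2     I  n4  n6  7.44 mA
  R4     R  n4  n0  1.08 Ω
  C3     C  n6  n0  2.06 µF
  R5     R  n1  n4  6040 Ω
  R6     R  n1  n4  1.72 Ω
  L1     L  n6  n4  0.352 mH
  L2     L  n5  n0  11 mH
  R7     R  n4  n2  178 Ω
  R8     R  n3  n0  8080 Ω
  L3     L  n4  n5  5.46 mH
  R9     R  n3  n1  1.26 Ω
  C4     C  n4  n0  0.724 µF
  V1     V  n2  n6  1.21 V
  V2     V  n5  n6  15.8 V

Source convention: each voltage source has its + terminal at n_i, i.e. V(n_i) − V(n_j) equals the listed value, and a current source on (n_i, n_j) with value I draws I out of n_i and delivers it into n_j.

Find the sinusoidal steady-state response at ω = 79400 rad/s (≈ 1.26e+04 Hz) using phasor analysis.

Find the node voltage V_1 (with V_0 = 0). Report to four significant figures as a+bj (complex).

2.105+2.941j V

Apply KCL at each of the 6 non-ground nodes and solve the resulting linear system.
Node n1: branches {C1, C2, R3, R5, R6, R9} → V_1 = 2.105+2.941j
Node n2: branches {R1, R2, I1, R7, V1} → V_2 = -8.213+0.6587j
Node n3: branches {R1, R2, R8, R9} → V_3 = 1.809+2.875j
Node n4: branches {I1, I2, R4, R5, R6, L1, R7, L3, C4} → V_4 = 0.6119+1.338j
Node n5: branches {C2, R3, L2, L3, V2} → V_5 = 6.377+0.6587j
Node n6: branches {I2, C3, L1, V1, V2} → V_6 = -9.423+0.6587j
Source currents: i(V1)=0.5806+0.05578j, i(V2)=-0.7201-1.238j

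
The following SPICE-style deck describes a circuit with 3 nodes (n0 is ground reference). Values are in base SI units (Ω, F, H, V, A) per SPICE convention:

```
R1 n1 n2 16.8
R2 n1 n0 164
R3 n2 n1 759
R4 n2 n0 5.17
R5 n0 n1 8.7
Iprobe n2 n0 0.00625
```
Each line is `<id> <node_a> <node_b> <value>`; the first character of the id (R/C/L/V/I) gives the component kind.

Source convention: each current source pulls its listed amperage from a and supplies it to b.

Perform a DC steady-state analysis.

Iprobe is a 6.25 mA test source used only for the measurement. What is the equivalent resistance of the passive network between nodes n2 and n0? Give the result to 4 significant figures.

R_eq = 4.275 Ω

Element admittances at DC:
  Y(R1) = 0.05952 S between n1,n2
  Y(R2) = 0.006098 S between n1,n0
  Y(R3) = 0.001318 S between n2,n1
  Y(R4) = 0.1934 S between n2,n0
  Y(R5) = 0.1149 S between n0,n1
  Iprobe: injects 0.00625 A into n0 (from n2)
Assemble and solve the 2×2 MNA system:
  V(n1)=-0.008938  V(n2)=-0.02672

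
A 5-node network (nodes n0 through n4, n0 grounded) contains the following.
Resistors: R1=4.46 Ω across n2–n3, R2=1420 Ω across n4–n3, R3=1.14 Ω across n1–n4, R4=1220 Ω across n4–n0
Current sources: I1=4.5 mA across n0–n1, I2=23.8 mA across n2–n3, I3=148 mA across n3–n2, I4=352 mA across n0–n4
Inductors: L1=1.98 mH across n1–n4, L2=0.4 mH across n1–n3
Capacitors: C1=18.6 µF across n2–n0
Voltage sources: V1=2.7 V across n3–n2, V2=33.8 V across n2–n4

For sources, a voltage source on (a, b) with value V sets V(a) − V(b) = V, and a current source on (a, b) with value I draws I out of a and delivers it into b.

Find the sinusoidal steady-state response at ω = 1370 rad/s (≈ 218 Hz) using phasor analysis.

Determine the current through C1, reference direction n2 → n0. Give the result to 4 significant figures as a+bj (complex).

Apply KCL at each of the 4 non-ground nodes and solve the resulting linear system.
Node n1: branches {I1, L1, R3, L2} → V_1 = -7.136-25.53j
Node n2: branches {R1, I2, I3, C1, V1, V2} → V_2 = 0.4845-15.06j
Node n3: branches {R1, R2, L2, I2, I3, V1} → V_3 = 3.184-15.06j
Node n4: branches {R2, L1, R3, R4, I4, V2} → V_4 = -33.32-15.06j
Source currents: i(V1)=-19.86+18.83j, i(V2)=-19.51+18.82j

0.3838+0.01235j A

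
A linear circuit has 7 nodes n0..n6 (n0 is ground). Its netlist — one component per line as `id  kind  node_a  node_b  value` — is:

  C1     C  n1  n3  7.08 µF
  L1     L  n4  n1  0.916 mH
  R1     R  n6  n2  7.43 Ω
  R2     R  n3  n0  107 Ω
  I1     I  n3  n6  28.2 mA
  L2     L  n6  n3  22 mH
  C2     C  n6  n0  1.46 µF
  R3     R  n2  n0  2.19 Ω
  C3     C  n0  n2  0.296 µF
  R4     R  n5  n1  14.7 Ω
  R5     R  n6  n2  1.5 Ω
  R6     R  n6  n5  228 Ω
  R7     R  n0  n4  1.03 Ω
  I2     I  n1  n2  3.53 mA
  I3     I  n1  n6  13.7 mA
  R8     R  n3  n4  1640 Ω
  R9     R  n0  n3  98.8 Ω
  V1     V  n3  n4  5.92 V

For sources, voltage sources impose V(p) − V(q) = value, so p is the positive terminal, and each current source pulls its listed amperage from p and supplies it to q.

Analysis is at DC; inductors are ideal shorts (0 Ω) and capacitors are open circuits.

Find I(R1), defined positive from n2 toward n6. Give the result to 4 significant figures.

Element admittances at DC:
  Y(C1) = 0.000 S between n1,n3
  L1: short n4↔n1 (DC inductor)
  Y(R1) = 0.1346 S between n6,n2
  Y(R2) = 0.009346 S between n3,n0
  I1: injects 0.0282 A into n6 (from n3)
  L2: short n6↔n3 (DC inductor)
  Y(C2) = 0.000 S between n6,n0
  Y(R3) = 0.4566 S between n2,n0
  Y(C3) = 0.000 S between n0,n2
  Y(R4) = 0.06803 S between n5,n1
  Y(R5) = 0.6667 S between n6,n2
  Y(R6) = 0.004386 S between n6,n5
  Y(R7) = 0.9709 S between n0,n4
  I2: injects 0.00353 A into n2 (from n1)
  I3: injects 0.0137 A into n6 (from n1)
  Y(R8) = 0.0006098 S between n3,n4
  Y(R9) = 0.01012 S between n0,n3
  V1: constraint V(n3)−V(n4) = 5.92
Assemble and solve the 9×9 MNA system:
  V(n1)=-1.435  V(n2)=2.860  V(n3)=4.485  V(n4)=-1.435  V(n5)=-1.076  V(n6)=4.485
  i(L1)=-0.007162  i(L2)=-1.285  i(V1)=-1.404

-0.2188 A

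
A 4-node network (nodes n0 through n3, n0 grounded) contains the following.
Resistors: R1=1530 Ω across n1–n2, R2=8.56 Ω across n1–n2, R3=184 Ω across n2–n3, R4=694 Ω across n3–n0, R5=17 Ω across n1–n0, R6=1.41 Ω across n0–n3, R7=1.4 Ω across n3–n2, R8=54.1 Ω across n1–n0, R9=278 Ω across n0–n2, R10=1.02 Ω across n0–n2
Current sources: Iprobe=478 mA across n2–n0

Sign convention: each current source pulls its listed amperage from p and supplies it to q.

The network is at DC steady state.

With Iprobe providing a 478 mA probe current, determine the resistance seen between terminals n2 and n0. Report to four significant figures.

R_eq = 0.7204 Ω

MNA unknowns: 3 node voltages V₁..V_3
R1: Y=0.0006536 on G[1,2]
R2: Y=0.1168 on G[1,2]
R3: Y=0.005435 on G[2,3]
R4: Y=0.001441 on G[3,0]
R5: Y=0.05882 on G[1,0]
R6: Y=0.7092 on G[0,3]
R7: Y=0.7143 on G[3,2]
R8: Y=0.01848 on G[1,0]
R9: Y=0.003597 on G[0,2]
R10: Y=0.9804 on G[0,2]
Iprobe: z[2]−=0.478, z[0]+=0.478
solve → V1=-0.2077, V2=-0.3443, V3=-0.1733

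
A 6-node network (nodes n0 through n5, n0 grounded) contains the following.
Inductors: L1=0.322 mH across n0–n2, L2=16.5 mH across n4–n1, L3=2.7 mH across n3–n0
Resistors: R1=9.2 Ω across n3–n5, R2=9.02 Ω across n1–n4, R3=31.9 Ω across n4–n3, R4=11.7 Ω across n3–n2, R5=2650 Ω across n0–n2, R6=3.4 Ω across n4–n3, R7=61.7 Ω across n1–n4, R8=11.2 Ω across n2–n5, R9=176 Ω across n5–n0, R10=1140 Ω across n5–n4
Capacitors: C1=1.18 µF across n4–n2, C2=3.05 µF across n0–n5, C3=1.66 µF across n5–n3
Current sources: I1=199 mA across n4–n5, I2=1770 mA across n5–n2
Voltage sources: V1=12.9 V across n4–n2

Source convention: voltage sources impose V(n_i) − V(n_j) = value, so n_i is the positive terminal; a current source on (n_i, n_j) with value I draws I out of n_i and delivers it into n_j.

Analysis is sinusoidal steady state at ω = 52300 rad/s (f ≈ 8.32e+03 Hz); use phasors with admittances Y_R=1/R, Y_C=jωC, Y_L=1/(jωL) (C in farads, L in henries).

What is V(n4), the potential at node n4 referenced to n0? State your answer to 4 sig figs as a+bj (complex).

Element admittances at ω=52300 rad/s:
  Y(L1) = 0.000-0.05938j S between n0,n2
  Y(L2) = 0.000-0.001159j S between n4,n1
  Y(R1) = 0.1087+0.000j S between n3,n5
  Y(R2) = 0.1109+0.000j S between n1,n4
  Y(C1) = 0.000+0.06171j S between n4,n2
  Y(R3) = 0.03135+0.000j S between n4,n3
  I1: injects 0.199 A into n5 (from n4)
  Y(L3) = 0.000-0.007082j S between n3,n0
  I2: injects 1.77 A into n2 (from n5)
  Y(R4) = 0.08547+0.000j S between n3,n2
  Y(R5) = 0.0003774+0.000j S between n0,n2
  Y(R6) = 0.2941+0.000j S between n4,n3
  Y(R7) = 0.01621+0.000j S between n1,n4
  Y(R8) = 0.08929+0.000j S between n2,n5
  Y(C2) = 0.000+0.1595j S between n0,n5
  Y(R9) = 0.005682+0.000j S between n5,n0
  Y(C3) = 0.000+0.08682j S between n5,n3
  Y(R10) = 0.0008772+0.000j S between n5,n4
  V1: constraint V(n4)−V(n2) = 12.9
Assemble and solve the 6×6 MNA system:
  V(n1)=19.79-2.211j  V(n2)=6.886-2.211j  V(n3)=13.80-3.507j  V(n4)=19.79-2.211j  V(n5)=3.212-0.8479j
  i(V1)=-2.162-1.217j

19.79-2.211j V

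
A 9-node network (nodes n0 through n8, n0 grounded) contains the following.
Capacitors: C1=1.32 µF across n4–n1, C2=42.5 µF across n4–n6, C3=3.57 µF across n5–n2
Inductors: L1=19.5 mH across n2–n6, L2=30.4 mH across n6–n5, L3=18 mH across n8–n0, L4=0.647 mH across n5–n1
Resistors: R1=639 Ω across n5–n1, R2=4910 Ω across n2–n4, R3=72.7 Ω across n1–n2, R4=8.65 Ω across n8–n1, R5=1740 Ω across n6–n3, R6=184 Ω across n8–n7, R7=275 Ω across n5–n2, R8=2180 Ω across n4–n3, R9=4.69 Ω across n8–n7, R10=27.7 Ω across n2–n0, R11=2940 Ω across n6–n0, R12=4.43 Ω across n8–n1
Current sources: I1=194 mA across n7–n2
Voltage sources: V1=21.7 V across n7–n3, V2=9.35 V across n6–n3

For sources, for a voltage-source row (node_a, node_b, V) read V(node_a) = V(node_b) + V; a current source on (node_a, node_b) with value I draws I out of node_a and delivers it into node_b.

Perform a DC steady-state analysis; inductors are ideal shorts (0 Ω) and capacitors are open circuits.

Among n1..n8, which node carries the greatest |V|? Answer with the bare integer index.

Element admittances at DC:
  Y(C1) = 0.000 S between n4,n1
  L1: short n2↔n6 (DC inductor)
  Y(R1) = 0.001565 S between n5,n1
  Y(C2) = 0.000 S between n4,n6
  Y(R2) = 0.0002037 S between n2,n4
  Y(R3) = 0.01376 S between n1,n2
  Y(R4) = 0.1156 S between n8,n1
  Y(R5) = 0.0005747 S between n6,n3
  Y(R6) = 0.005435 S between n8,n7
  L2: short n6↔n5 (DC inductor)
  Y(R7) = 0.003636 S between n5,n2
  L3: short n8↔n0 (DC inductor)
  I1: injects 0.194 A into n2 (from n7)
  Y(R8) = 0.0004587 S between n4,n3
  Y(R9) = 0.2132 S between n8,n7
  Y(R10) = 0.03610 S between n2,n0
  Y(R11) = 0.0003401 S between n6,n0
  L4: short n5↔n1 (DC inductor)
  Y(R12) = 0.2257 S between n8,n1
  Y(C3) = 0.000 S between n5,n2
  V1: constraint V(n7)−V(n3) = 21.7
  V2: constraint V(n6)−V(n3) = 9.35
Assemble and solve the 14×14 MNA system:
  V(n1)=-4.528  V(n2)=-4.528  V(n3)=-13.88  V(n4)=-11.00  V(n5)=-4.528  V(n6)=-4.528  V(n7)=7.822  V(n8)=0.000
  i(L1)=0.3561  i(L2)=-1.545  i(L3)=0.1650  i(L4)=-1.545  i(V1)=-1.904  i(V2)=1.898

3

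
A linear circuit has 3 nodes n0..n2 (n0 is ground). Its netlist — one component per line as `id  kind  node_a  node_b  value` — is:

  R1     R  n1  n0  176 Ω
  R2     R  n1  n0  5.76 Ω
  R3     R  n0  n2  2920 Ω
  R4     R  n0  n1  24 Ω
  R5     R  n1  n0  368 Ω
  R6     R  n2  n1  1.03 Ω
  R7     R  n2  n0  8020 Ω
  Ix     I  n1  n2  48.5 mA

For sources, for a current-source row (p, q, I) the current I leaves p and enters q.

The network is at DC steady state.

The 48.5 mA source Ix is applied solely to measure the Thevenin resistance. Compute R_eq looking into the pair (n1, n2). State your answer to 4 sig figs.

Apply KCL at each of the 2 non-ground nodes and solve the resulting linear system.
Node n1: branches {R1, R2, R4, R5, R6, Ix} → V_1 = -0.0001041
Node n2: branches {R3, R6, R7, Ix} → V_2 = 0.04983

R_eq = 1.030 Ω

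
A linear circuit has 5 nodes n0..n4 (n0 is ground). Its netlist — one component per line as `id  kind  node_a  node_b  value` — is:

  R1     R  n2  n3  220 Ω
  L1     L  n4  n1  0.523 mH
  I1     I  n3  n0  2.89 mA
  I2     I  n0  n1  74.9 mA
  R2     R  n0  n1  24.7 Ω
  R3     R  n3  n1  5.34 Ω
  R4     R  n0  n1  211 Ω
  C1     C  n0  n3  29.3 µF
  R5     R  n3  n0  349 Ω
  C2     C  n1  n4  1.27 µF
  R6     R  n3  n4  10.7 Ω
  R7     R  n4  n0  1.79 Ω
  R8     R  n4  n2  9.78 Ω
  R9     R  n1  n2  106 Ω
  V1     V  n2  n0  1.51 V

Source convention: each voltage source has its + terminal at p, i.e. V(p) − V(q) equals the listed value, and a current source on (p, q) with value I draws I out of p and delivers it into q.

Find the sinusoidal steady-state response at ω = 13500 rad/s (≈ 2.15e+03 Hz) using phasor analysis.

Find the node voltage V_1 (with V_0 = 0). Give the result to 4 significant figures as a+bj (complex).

MNA unknowns: 4 node voltages V₁..V_4 plus 1 source current (V1)
R1: Y=0.004545+0.000j on G[2,3]
L1: Y=0.000-0.1416j on G[4,1]
I1: z[3]−=0.00289, z[0]+=0.00289
I2: z[0]−=0.0749, z[1]+=0.0749
R2: Y=0.04049+0.000j on G[0,1]
R3: Y=0.1873+0.000j on G[3,1]
R4: Y=0.004739+0.000j on G[0,1]
C1: Y=0.000+0.3956j on G[0,3]
R5: Y=0.002865+0.000j on G[3,0]
C2: Y=0.000+0.01715j on G[1,4]
R6: Y=0.09346+0.000j on G[3,4]
R7: Y=0.5587+0.000j on G[4,0]
R8: Y=0.1022+0.000j on G[4,2]
R9: Y=0.009434+0.000j on G[1,2]
V1: row V2−V0=1.51, i_V1 at 2,0
solve → V1=0.4403-0.03621j, V2=1.510+0.000j, V3=0.1085-0.1919j, V4=0.2220-0.05981j
aux → i_V1=-0.1482-0.007329j

0.4403-0.03621j V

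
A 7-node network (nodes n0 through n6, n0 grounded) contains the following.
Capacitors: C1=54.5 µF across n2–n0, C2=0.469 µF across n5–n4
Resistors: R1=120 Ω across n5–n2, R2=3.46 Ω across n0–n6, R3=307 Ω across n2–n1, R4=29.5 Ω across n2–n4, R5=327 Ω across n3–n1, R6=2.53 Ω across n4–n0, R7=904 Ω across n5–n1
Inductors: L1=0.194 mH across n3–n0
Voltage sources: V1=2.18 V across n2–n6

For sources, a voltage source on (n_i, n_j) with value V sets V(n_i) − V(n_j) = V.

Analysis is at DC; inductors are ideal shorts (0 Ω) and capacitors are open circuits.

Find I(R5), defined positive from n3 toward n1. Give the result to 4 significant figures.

Apply KCL at each of the 6 non-ground nodes and solve the resulting linear system.
Node n1: branches {R3, R5, R7} → V_1 = 1.136
Node n2: branches {C1, R1, R3, R4, V1} → V_2 = 1.957
Node n3: branches {R5, L1} → V_3 = 0.000
Node n4: branches {R4, R6, C2} → V_4 = 0.1546
Node n5: branches {R1, R7, C2} → V_5 = 1.860
Node n6: branches {R2, V1} → V_6 = -0.2234
Source currents: i(L1)=0.003474, i(V1)=-0.06456

-0.003474 A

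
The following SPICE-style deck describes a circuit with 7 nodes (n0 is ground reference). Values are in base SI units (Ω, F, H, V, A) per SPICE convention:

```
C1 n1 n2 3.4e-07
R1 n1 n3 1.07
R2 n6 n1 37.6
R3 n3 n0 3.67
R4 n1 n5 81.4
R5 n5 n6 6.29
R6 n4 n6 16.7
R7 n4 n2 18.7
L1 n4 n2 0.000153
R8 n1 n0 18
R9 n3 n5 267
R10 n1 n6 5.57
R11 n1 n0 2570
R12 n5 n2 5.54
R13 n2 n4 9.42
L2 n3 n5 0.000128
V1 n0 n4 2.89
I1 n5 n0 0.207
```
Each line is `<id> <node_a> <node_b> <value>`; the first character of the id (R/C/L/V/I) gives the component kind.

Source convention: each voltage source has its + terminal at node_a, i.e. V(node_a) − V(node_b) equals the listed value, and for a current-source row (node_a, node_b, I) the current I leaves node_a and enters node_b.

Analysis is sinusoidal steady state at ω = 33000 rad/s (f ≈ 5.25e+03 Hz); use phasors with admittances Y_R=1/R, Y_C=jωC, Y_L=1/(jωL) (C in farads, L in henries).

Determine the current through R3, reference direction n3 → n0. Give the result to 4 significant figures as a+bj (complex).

Apply KCL at each of the 6 non-ground nodes and solve the resulting linear system.
Node n1: branches {C1, R1, R2, R4, R8, R10, R11} → V_1 = -1.136+0.2267j
Node n2: branches {C1, R7, L1, R12, R13} → V_2 = -2.396-0.007330j
Node n3: branches {R1, R3, R9, L2} → V_3 = -1.074+0.3447j
Node n4: branches {R6, R7, L1, R13, V1} → V_4 = -2.890+0.000j
Node n5: branches {R4, R5, R9, R12, L2, I1} → V_5 = -1.953-0.6341j
Node n6: branches {R2, R5, R6, R10} → V_6 = -1.689-0.1273j
Source currents: i(V1)=-0.1493+0.1066j

-0.2928+0.09393j A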